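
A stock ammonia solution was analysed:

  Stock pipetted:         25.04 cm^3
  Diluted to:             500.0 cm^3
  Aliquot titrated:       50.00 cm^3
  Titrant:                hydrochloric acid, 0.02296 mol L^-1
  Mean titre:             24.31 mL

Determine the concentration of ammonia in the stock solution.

0.2229 mol/L

NH3 + HCl → NH4Cl
n(HCl) = 0.02431 × 0.02296 = 5.582 × 10^-4 mol
n(NH3) in the aliquot = 5.582 × 10^-4 mol (1:1 ratio)
[NH3]_dilute = 5.582 × 10^-4 / 0.05000 = 0.01116 mol/L
Dilution factor = 500.0 / 25.04 = 19.97
[NH3]_stock = 0.01116 × 19.97 = 0.2229 mol/L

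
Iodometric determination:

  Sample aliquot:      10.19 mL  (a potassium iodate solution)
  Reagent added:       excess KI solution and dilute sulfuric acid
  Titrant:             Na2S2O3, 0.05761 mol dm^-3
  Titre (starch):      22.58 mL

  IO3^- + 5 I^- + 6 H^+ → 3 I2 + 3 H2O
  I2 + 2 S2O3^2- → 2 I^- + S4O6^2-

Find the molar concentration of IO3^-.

n(S2O3^2-) = 0.02258 × 0.05761 = 1.301 × 10^-3 mol
n(I2) = n(S2O3^2-)/2 = 6.504 × 10^-4 mol
From the 1:3 ratio, n(IO3^-) in the aliquot = 1/3 × 6.504 × 10^-4 = 2.168 × 10^-4 mol
[IO3^-] = 2.168 × 10^-4 / 0.01019 = 0.02128 mol/L

0.02128 mol/L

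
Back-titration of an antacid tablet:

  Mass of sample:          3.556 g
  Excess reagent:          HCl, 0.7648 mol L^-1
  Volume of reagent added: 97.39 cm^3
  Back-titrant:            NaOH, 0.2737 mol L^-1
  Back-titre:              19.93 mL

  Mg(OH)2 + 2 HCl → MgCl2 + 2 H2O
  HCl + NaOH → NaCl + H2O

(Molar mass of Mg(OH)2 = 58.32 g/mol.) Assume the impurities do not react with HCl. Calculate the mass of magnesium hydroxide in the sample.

n(HCl) added = 0.09739 × 0.7648 = 0.07448 mol
n(NaOH) used in back-titration = 0.01993 × 0.2737 = 5.455 × 10^-3 mol
n(HCl) left over = 5.455 × 10^-3 mol (1:1 ratio)
n(HCl) consumed by analyte = 0.07448 − 5.455 × 10^-3 = 0.06903 mol
From the 1:2 ratio, n(Mg(OH)2) = 1/2 × 0.06903 = 0.03451 mol
mass of Mg(OH)2 = 0.03451 × 58.32 = 2.013 g

2.013 g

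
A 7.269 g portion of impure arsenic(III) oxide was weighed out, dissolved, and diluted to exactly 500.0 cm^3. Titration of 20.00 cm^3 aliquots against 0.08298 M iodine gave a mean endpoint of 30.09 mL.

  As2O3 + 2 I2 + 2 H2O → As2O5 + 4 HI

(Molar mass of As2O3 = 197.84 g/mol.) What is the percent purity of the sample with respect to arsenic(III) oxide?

84.95 %

n(I2) per titration = 0.03009 × 0.08298 = 2.497 × 10^-3 mol
From the 1:2 ratio, n(As2O3) in each aliquot = 1/2 × 2.497 × 10^-3 = 1.248 × 10^-3 mol
n(As2O3) in the whole flask = 1.248 × 10^-3 × 500.0/20.00 = 0.03121 mol
mass of As2O3 = 0.03121 × 197.84 = 6.175 g
% As2O3 = 6.175 / 7.269 × 100 = 84.95 %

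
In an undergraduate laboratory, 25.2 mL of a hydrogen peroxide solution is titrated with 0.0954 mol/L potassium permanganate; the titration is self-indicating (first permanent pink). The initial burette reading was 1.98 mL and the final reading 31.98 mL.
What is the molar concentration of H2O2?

2 MnO4^- + 5 H2O2 + 6 H^+ → 2 Mn^2+ + 5 O2 + 8 H2O
n(KMnO4) = 0.0300 L × 0.0954 mol/L = 2.86 × 10^-3 mol
From the 5:2 mole ratio, n(H2O2) = 5/2 × 2.86 × 10^-3 = 7.15 × 10^-3 mol
[H2O2] = 7.15 × 10^-3 mol / 0.0252 L = 0.284 mol/L

0.284 mol/L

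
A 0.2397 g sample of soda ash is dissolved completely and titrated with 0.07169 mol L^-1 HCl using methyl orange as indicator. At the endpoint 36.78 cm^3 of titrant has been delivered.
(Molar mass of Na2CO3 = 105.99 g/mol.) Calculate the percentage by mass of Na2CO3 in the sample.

58.30 %

Na2CO3 + 2 HCl → 2 NaCl + H2O + CO2
n(HCl) = 0.03678 L × 0.07169 mol/L = 2.637 × 10^-3 mol
From the 1:2 ratio, n(Na2CO3) = 1/2 × 2.637 × 10^-3 = 1.318 × 10^-3 mol
mass of Na2CO3 = 1.318 × 10^-3 × 105.99 g/mol = 0.1397 g
% Na2CO3 = 0.1397 / 0.2397 × 100 = 58.30 %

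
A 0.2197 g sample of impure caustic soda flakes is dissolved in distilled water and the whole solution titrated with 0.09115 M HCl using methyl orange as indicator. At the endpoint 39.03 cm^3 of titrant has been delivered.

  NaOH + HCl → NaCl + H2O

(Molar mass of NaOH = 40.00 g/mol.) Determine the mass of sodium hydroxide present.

0.1423 g

n(HCl) = 0.03903 L × 0.09115 mol/L = 3.558 × 10^-3 mol
n(NaOH) = 3.558 × 10^-3 mol (1:1 ratio)
mass of NaOH = 3.558 × 10^-3 × 40.00 g/mol = 0.1423 g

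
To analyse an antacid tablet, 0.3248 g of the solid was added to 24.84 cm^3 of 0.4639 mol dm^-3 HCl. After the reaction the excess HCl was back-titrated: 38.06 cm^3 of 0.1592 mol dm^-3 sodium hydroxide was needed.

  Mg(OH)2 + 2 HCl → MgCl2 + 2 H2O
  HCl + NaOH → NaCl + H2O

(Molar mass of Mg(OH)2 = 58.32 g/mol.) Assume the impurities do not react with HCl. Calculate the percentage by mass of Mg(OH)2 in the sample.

n(HCl) added = 0.02484 × 0.4639 = 0.01152 mol
n(NaOH) used in back-titration = 0.03806 × 0.1592 = 6.059 × 10^-3 mol
n(HCl) left over = 6.059 × 10^-3 mol (1:1 ratio)
n(HCl) consumed by analyte = 0.01152 − 6.059 × 10^-3 = 5.464 × 10^-3 mol
From the 1:2 ratio, n(Mg(OH)2) = 1/2 × 5.464 × 10^-3 = 2.732 × 10^-3 mol
mass of Mg(OH)2 = 2.732 × 10^-3 × 58.32 = 0.1593 g
% Mg(OH)2 = 0.1593 / 0.3248 × 100 = 49.06 %

49.06 %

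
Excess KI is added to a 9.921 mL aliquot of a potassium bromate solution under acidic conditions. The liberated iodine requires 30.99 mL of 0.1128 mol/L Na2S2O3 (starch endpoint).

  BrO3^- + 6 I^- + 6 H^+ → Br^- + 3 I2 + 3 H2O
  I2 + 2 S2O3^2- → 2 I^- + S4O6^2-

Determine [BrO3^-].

n(S2O3^2-) = 0.03099 × 0.1128 = 3.496 × 10^-3 mol
n(I2) = n(S2O3^2-)/2 = 1.748 × 10^-3 mol
From the 1:3 ratio, n(BrO3^-) in the aliquot = 1/3 × 1.748 × 10^-3 = 5.826 × 10^-4 mol
[BrO3^-] = 5.826 × 10^-4 / 0.009921 = 0.05873 mol/L

0.05873 mol/L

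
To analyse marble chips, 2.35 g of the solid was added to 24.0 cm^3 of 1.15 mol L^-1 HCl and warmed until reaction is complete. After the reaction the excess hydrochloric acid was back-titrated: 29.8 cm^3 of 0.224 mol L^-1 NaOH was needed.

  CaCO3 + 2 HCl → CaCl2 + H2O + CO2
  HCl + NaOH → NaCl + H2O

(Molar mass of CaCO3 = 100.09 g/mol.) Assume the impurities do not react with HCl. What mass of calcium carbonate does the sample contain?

1.05 g

n(HCl) added = 0.0240 × 1.15 = 0.0276 mol
n(NaOH) used in back-titration = 0.0298 × 0.224 = 6.68 × 10^-3 mol
n(HCl) left over = 6.68 × 10^-3 mol (1:1 ratio)
n(HCl) consumed by analyte = 0.0276 − 6.68 × 10^-3 = 0.0209 mol
From the 1:2 ratio, n(CaCO3) = 1/2 × 0.0209 = 0.0105 mol
mass of CaCO3 = 0.0105 × 100.09 = 1.05 g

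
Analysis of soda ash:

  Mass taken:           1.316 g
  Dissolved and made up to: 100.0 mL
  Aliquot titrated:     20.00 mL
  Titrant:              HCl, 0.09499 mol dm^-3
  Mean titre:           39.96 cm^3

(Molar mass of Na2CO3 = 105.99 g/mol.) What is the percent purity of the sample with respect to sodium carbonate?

Na2CO3 + 2 HCl → 2 NaCl + H2O + CO2
n(HCl) per titration = 0.03996 × 0.09499 = 3.796 × 10^-3 mol
From the 1:2 ratio, n(Na2CO3) in each aliquot = 1/2 × 3.796 × 10^-3 = 1.898 × 10^-3 mol
n(Na2CO3) in the whole flask = 1.898 × 10^-3 × 100.0/20.00 = 9.490 × 10^-3 mol
mass of Na2CO3 = 9.490 × 10^-3 × 105.99 = 1.006 g
% Na2CO3 = 1.006 / 1.316 × 100 = 76.43 %

76.43 %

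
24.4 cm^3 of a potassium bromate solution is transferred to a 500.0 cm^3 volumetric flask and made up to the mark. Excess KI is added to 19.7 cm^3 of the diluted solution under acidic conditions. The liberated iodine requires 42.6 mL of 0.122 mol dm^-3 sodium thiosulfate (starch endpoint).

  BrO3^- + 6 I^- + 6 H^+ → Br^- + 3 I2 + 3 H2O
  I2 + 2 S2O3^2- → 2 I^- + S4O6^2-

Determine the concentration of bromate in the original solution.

n(S2O3^2-) = 0.0426 × 0.122 = 5.20 × 10^-3 mol
n(I2) = n(S2O3^2-)/2 = 2.60 × 10^-3 mol
From the 1:3 ratio, n(BrO3^-) in the aliquot = 1/3 × 2.60 × 10^-3 = 8.66 × 10^-4 mol
[BrO3^-]_dilute = 8.66 × 10^-4 / 0.0197 = 0.0440 mol/L
[BrO3^-]_original = 0.0440 × 500.0/24.4 = 0.901 mol/L

0.901 mol/L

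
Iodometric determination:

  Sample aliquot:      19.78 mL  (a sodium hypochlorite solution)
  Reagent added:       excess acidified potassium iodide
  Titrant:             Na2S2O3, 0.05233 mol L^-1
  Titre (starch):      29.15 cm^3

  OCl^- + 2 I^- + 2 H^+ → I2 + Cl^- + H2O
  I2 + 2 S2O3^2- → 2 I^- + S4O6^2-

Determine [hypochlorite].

0.03856 mol/L

n(S2O3^2-) = 0.02915 × 0.05233 = 1.525 × 10^-3 mol
n(I2) = n(S2O3^2-)/2 = 7.627 × 10^-4 mol
n(OCl^-) in the aliquot = 7.627 × 10^-4 mol (1:1 ratio)
[OCl^-] = 7.627 × 10^-4 / 0.01978 = 0.03856 mol/L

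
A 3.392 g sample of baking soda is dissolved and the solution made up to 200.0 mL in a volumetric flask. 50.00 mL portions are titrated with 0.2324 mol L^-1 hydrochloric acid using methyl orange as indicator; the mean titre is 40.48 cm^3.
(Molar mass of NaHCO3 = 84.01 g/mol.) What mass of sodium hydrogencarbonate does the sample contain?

NaHCO3 + HCl → NaCl + H2O + CO2
n(HCl) per titration = 0.04048 × 0.2324 = 9.408 × 10^-3 mol
n(NaHCO3) in each aliquot = 9.408 × 10^-3 mol (1:1 ratio)
n(NaHCO3) in the whole flask = 9.408 × 10^-3 × 200.0/50.00 = 0.03763 mol
mass of NaHCO3 = 0.03763 × 84.01 = 3.161 g

3.161 g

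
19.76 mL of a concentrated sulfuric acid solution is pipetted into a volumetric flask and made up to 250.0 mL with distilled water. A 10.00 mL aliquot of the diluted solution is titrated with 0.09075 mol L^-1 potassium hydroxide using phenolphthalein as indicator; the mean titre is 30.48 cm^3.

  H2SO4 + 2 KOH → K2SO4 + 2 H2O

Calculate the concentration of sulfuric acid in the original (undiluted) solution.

1.750 mol/L

n(KOH) = 0.03048 × 0.09075 = 2.766 × 10^-3 mol
From the 1:2 ratio, n(H2SO4) in the aliquot = 1/2 × 2.766 × 10^-3 = 1.383 × 10^-3 mol
[H2SO4]_dilute = 1.383 × 10^-3 / 0.01000 = 0.1383 mol/L
Dilution factor = 250.0 / 19.76 = 12.65
[H2SO4]_stock = 0.1383 × 12.65 = 1.750 mol/L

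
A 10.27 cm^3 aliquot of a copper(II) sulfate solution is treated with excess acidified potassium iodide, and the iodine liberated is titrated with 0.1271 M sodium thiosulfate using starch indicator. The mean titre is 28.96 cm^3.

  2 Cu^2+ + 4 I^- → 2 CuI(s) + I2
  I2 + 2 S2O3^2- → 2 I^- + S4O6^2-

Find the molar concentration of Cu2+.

0.3584 M

n(S2O3^2-) = 0.02896 × 0.1271 = 3.681 × 10^-3 mol
n(I2) = n(S2O3^2-)/2 = 1.840 × 10^-3 mol
From the 2:1 ratio, n(Cu2+) in the aliquot = 2/1 × 1.840 × 10^-3 = 3.681 × 10^-3 mol
[Cu2+] = 3.681 × 10^-3 / 0.01027 = 0.3584 mol/L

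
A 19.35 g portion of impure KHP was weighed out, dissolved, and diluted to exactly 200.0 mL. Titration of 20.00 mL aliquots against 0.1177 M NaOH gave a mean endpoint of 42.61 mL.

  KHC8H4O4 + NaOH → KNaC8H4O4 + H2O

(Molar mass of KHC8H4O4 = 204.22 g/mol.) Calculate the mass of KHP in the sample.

n(NaOH) per titration = 0.04261 × 0.1177 = 5.015 × 10^-3 mol
n(KHC8H4O4) in each aliquot = 5.015 × 10^-3 mol (1:1 ratio)
n(KHC8H4O4) in the whole flask = 5.015 × 10^-3 × 200.0/20.00 = 0.05015 mol
mass of KHC8H4O4 = 0.05015 × 204.22 = 10.24 g

10.24 g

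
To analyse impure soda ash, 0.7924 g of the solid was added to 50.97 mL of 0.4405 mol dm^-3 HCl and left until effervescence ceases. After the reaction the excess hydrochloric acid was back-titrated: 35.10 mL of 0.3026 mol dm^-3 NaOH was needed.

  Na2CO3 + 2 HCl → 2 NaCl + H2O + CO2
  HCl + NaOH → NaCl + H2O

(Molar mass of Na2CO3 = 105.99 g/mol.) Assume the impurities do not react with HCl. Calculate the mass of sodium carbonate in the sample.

n(HCl) added = 0.05097 × 0.4405 = 0.02245 mol
n(NaOH) used in back-titration = 0.03510 × 0.3026 = 0.01062 mol
n(HCl) left over = 0.01062 mol (1:1 ratio)
n(HCl) consumed by analyte = 0.02245 − 0.01062 = 0.01183 mol
From the 1:2 ratio, n(Na2CO3) = 1/2 × 0.01183 = 5.916 × 10^-3 mol
mass of Na2CO3 = 5.916 × 10^-3 × 105.99 = 0.6270 g

0.6270 g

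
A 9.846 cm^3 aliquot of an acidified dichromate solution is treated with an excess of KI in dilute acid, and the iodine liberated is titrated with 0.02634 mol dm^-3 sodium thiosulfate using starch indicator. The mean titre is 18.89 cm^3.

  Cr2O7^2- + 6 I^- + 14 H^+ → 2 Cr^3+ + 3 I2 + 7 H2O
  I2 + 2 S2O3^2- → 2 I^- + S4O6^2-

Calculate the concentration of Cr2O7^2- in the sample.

n(S2O3^2-) = 0.01889 × 0.02634 = 4.976 × 10^-4 mol
n(I2) = n(S2O3^2-)/2 = 2.488 × 10^-4 mol
From the 1:3 ratio, n(Cr2O7^2-) in the aliquot = 1/3 × 2.488 × 10^-4 = 8.293 × 10^-5 mol
[Cr2O7^2-] = 8.293 × 10^-5 / 0.009846 = 0.008422 mol/L

0.008422 mol/L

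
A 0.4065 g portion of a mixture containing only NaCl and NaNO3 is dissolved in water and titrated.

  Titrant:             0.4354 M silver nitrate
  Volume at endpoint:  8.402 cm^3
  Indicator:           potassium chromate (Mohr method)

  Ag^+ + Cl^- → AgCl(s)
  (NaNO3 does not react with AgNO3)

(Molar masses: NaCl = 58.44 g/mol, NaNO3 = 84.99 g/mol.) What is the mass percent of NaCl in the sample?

n(AgNO3) = 0.008402 × 0.4354 = 3.658 × 10^-3 mol
Let x = n(NaCl), y = n(NaNO3).
Titrant: 1x = 3.658 × 10^-3;  mass: 58.44x + 84.99y = 0.4065
Solving, x = 3.658 × 10^-3 mol, y = 2.267 × 10^-3 mol
mass of NaCl = 3.658 × 10^-3 × 58.44 = 0.2138 g
% NaCl = 0.2138 / 0.4065 × 100 = 52.59 %

52.59 %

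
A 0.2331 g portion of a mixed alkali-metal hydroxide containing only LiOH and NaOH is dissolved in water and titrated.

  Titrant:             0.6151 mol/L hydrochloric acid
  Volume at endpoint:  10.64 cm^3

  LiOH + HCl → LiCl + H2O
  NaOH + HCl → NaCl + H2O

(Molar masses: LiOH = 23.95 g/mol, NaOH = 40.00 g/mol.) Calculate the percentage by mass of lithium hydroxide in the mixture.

18.36 %

n(HCl) = 0.01064 × 0.6151 = 6.545 × 10^-3 mol
Let x = n(LiOH), y = n(NaOH).
Titrant: 1x + 1y = 6.545 × 10^-3;  mass: 23.95x + 40.00y = 0.2331
Solving, x = 1.787 × 10^-3 mol, y = 4.757 × 10^-3 mol
mass of LiOH = 1.787 × 10^-3 × 23.95 = 0.04281 g
% LiOH = 0.04281 / 0.2331 × 100 = 18.36 %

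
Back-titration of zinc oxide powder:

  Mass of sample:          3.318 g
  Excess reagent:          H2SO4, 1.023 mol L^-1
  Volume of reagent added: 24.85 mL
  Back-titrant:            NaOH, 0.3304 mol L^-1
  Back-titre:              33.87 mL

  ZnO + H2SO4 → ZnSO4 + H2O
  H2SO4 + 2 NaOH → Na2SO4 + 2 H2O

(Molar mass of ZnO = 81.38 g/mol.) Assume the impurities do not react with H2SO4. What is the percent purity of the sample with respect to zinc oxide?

n(H2SO4) added = 0.02485 × 1.023 = 0.02542 mol
n(NaOH) used in back-titration = 0.03387 × 0.3304 = 0.01119 mol
From the 1:2 ratio, n(H2SO4) left over = 1/2 × 0.01119 = 5.595 × 10^-3 mol
n(H2SO4) consumed by analyte = 0.02542 − 5.595 × 10^-3 = 0.01983 mol
n(ZnO) = 0.01983 mol (1:1 ratio)
mass of ZnO = 0.01983 × 81.38 = 1.613 g
% ZnO = 1.613 / 3.318 × 100 = 48.63 %

48.63 %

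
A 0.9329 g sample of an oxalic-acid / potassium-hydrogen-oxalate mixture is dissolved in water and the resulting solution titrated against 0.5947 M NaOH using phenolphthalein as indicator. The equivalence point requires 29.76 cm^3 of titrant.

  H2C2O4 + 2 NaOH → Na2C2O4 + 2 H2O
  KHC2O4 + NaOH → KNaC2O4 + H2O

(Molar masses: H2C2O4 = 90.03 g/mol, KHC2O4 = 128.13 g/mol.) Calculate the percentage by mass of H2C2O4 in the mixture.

77.49 %

n(NaOH) = 0.02976 × 0.5947 = 0.01770 mol
Let x = n(H2C2O4), y = n(KHC2O4).
Titrant: 2x + 1y = 0.01770;  mass: 90.03x + 128.13y = 0.9329
Solving, x = 8.030 × 10^-3 mol, y = 1.639 × 10^-3 mol
mass of H2C2O4 = 8.030 × 10^-3 × 90.03 = 0.7229 g
% H2C2O4 = 0.7229 / 0.9329 × 100 = 77.49 %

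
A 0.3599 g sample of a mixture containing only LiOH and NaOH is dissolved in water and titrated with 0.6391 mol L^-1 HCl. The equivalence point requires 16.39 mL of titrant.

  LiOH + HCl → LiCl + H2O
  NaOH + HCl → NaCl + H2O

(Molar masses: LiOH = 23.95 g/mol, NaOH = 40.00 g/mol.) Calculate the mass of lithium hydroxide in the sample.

0.08818 g

n(HCl) = 0.01639 × 0.6391 = 0.01047 mol
Let x = n(LiOH), y = n(NaOH).
Titrant: 1x + 1y = 0.01047;  mass: 23.95x + 40.00y = 0.3599
Solving, x = 3.682 × 10^-3 mol, y = 6.793 × 10^-3 mol
mass of LiOH = 3.682 × 10^-3 × 23.95 = 0.08818 g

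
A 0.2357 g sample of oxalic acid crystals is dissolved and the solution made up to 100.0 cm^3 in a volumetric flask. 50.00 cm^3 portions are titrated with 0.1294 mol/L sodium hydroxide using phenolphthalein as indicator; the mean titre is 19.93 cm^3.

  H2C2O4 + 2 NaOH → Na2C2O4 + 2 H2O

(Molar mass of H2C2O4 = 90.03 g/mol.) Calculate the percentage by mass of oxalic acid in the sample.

98.51 %

n(NaOH) per titration = 0.01993 × 0.1294 = 2.579 × 10^-3 mol
From the 1:2 ratio, n(H2C2O4) in each aliquot = 1/2 × 2.579 × 10^-3 = 1.289 × 10^-3 mol
n(H2C2O4) in the whole flask = 1.289 × 10^-3 × 100.0/50.00 = 2.579 × 10^-3 mol
mass of H2C2O4 = 2.579 × 10^-3 × 90.03 = 0.2322 g
% H2C2O4 = 0.2322 / 0.2357 × 100 = 98.51 %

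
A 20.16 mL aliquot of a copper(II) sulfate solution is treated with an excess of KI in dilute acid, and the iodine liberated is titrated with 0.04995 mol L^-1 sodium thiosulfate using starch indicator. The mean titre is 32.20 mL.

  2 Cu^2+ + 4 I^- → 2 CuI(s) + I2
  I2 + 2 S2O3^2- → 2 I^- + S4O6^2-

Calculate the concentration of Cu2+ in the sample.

0.07978 mol/L

n(S2O3^2-) = 0.03220 × 0.04995 = 1.608 × 10^-3 mol
n(I2) = n(S2O3^2-)/2 = 8.042 × 10^-4 mol
From the 2:1 ratio, n(Cu2+) in the aliquot = 2/1 × 8.042 × 10^-4 = 1.608 × 10^-3 mol
[Cu2+] = 1.608 × 10^-3 / 0.02016 = 0.07978 mol/L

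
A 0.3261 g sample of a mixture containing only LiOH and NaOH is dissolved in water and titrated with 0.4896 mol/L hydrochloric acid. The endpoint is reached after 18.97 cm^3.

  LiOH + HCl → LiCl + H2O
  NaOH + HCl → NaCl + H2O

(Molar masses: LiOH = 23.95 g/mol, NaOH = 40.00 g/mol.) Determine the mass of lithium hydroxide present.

n(HCl) = 0.01897 × 0.4896 = 9.288 × 10^-3 mol
Let x = n(LiOH), y = n(NaOH).
Titrant: 1x + 1y = 9.288 × 10^-3;  mass: 23.95x + 40.00y = 0.3261
Solving, x = 2.829 × 10^-3 mol, y = 6.459 × 10^-3 mol
mass of LiOH = 2.829 × 10^-3 × 23.95 = 0.06776 g

0.06776 g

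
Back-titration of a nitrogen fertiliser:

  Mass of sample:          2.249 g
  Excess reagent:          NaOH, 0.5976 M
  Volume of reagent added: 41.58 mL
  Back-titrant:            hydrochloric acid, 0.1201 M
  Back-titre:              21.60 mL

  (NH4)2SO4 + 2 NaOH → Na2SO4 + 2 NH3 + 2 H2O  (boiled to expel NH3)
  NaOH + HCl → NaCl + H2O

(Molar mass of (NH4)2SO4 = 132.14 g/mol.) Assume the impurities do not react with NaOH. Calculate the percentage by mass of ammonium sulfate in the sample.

65.38 %

n(NaOH) added = 0.04158 × 0.5976 = 0.02485 mol
n(HCl) used in back-titration = 0.02160 × 0.1201 = 2.594 × 10^-3 mol
n(NaOH) left over = 2.594 × 10^-3 mol (1:1 ratio)
n(NaOH) consumed by analyte = 0.02485 − 2.594 × 10^-3 = 0.02225 mol
From the 1:2 ratio, n((NH4)2SO4) = 1/2 × 0.02225 = 0.01113 mol
mass of (NH4)2SO4 = 0.01113 × 132.14 = 1.470 g
% (NH4)2SO4 = 1.470 / 2.249 × 100 = 65.38 %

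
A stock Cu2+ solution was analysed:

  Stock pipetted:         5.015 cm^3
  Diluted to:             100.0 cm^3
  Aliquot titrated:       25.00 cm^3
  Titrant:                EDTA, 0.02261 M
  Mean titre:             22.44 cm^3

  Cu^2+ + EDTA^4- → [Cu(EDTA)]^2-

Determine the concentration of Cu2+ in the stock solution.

n(EDTA) = 0.02244 × 0.02261 = 5.074 × 10^-4 mol
n(Cu2+) in the aliquot = 5.074 × 10^-4 mol (1:1 ratio)
[Cu2+]_dilute = 5.074 × 10^-4 / 0.02500 = 0.02029 mol/L
Dilution factor = 100.0 / 5.015 = 19.94
[Cu2+]_stock = 0.02029 × 19.94 = 0.4047 mol/L

0.4047 M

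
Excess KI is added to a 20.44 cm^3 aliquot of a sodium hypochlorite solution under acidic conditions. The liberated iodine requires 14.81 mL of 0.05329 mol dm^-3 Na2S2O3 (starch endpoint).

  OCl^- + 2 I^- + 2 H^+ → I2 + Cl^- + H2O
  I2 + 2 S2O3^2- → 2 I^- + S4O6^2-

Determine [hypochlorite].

0.01931 mol/L

n(S2O3^2-) = 0.01481 × 0.05329 = 7.892 × 10^-4 mol
n(I2) = n(S2O3^2-)/2 = 3.946 × 10^-4 mol
n(OCl^-) in the aliquot = 3.946 × 10^-4 mol (1:1 ratio)
[OCl^-] = 3.946 × 10^-4 / 0.02044 = 0.01931 mol/L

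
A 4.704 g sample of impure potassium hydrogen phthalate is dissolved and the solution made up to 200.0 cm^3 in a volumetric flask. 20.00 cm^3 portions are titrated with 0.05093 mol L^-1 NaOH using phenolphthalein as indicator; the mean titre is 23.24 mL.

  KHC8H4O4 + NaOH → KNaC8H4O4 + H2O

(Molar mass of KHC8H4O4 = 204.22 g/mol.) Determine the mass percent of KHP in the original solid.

n(NaOH) per titration = 0.02324 × 0.05093 = 1.184 × 10^-3 mol
n(KHC8H4O4) in each aliquot = 1.184 × 10^-3 mol (1:1 ratio)
n(KHC8H4O4) in the whole flask = 1.184 × 10^-3 × 200.0/20.00 = 0.01184 mol
mass of KHC8H4O4 = 0.01184 × 204.22 = 2.417 g
% KHC8H4O4 = 2.417 / 4.704 × 100 = 51.39 %

51.39 %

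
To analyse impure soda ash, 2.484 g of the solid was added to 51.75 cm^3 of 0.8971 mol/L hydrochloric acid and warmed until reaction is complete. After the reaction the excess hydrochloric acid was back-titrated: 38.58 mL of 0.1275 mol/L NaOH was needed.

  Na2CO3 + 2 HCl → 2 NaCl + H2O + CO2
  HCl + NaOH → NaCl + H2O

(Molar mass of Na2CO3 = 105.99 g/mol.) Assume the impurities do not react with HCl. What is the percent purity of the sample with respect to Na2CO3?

n(HCl) added = 0.05175 × 0.8971 = 0.04642 mol
n(NaOH) used in back-titration = 0.03858 × 0.1275 = 4.919 × 10^-3 mol
n(HCl) left over = 4.919 × 10^-3 mol (1:1 ratio)
n(HCl) consumed by analyte = 0.04642 − 4.919 × 10^-3 = 0.04151 mol
From the 1:2 ratio, n(Na2CO3) = 1/2 × 0.04151 = 0.02075 mol
mass of Na2CO3 = 0.02075 × 105.99 = 2.200 g
% Na2CO3 = 2.200 / 2.484 × 100 = 88.55 %

88.55 %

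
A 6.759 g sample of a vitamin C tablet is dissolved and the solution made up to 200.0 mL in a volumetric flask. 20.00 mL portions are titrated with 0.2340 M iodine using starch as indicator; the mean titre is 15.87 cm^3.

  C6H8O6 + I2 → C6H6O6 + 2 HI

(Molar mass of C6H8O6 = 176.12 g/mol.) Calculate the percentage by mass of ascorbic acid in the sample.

96.77 %

n(I2) per titration = 0.01587 × 0.2340 = 3.714 × 10^-3 mol
n(C6H8O6) in each aliquot = 3.714 × 10^-3 mol (1:1 ratio)
n(C6H8O6) in the whole flask = 3.714 × 10^-3 × 200.0/20.00 = 0.03714 mol
mass of C6H8O6 = 0.03714 × 176.12 = 6.540 g
% C6H8O6 = 6.540 / 6.759 × 100 = 96.77 %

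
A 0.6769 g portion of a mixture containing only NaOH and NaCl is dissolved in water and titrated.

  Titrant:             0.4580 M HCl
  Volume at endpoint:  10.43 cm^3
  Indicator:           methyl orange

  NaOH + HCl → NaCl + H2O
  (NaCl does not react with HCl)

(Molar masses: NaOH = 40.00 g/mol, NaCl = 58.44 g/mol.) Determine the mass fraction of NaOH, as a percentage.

28.23 %

n(HCl) = 0.01043 × 0.4580 = 4.777 × 10^-3 mol
Let x = n(NaOH), y = n(NaCl).
Titrant: 1x = 4.777 × 10^-3;  mass: 40.00x + 58.44y = 0.6769
Solving, x = 4.777 × 10^-3 mol, y = 8.313 × 10^-3 mol
mass of NaOH = 4.777 × 10^-3 × 40.00 = 0.1911 g
% NaOH = 0.1911 / 0.6769 × 100 = 28.23 %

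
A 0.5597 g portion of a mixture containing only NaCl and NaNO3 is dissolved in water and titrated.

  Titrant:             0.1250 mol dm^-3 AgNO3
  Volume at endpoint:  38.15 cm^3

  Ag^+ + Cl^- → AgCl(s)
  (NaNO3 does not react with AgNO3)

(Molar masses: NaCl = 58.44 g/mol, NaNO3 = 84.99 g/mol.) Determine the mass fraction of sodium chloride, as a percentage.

49.79 %

n(AgNO3) = 0.03815 × 0.1250 = 4.769 × 10^-3 mol
Let x = n(NaCl), y = n(NaNO3).
Titrant: 1x = 4.769 × 10^-3;  mass: 58.44x + 84.99y = 0.5597
Solving, x = 4.769 × 10^-3 mol, y = 3.306 × 10^-3 mol
mass of NaCl = 4.769 × 10^-3 × 58.44 = 0.2787 g
% NaCl = 0.2787 / 0.5597 × 100 = 49.79 %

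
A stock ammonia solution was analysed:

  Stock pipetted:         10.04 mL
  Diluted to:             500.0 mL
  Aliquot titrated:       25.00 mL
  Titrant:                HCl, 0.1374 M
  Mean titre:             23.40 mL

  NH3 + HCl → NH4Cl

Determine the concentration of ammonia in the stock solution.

n(HCl) = 0.02340 × 0.1374 = 3.215 × 10^-3 mol
n(NH3) in the aliquot = 3.215 × 10^-3 mol (1:1 ratio)
[NH3]_dilute = 3.215 × 10^-3 / 0.02500 = 0.1286 mol/L
Dilution factor = 500.0 / 10.04 = 49.80
[NH3]_stock = 0.1286 × 49.80 = 6.405 mol/L

6.405 M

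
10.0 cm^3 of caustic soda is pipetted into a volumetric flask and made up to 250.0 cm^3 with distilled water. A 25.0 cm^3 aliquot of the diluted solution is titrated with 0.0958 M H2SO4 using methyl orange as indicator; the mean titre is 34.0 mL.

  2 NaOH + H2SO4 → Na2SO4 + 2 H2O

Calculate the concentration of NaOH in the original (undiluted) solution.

6.51 M

n(H2SO4) = 0.0340 × 0.0958 = 3.26 × 10^-3 mol
From the 2:1 ratio, n(NaOH) in the aliquot = 2/1 × 3.26 × 10^-3 = 6.51 × 10^-3 mol
[NaOH]_dilute = 6.51 × 10^-3 / 0.0250 = 0.261 mol/L
Dilution factor = 250.0 / 10.0 = 25.00
[NaOH]_stock = 0.261 × 25.00 = 6.51 mol/L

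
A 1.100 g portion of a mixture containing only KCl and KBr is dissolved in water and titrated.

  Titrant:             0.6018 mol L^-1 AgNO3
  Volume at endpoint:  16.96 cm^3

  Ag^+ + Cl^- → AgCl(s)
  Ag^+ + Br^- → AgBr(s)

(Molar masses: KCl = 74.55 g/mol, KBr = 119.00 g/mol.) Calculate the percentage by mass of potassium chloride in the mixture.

17.47 %

n(AgNO3) = 0.01696 × 0.6018 = 0.01021 mol
Let x = n(KCl), y = n(KBr).
Titrant: 1x + 1y = 0.01021;  mass: 74.55x + 119.00y = 1.100
Solving, x = 2.578 × 10^-3 mol, y = 7.629 × 10^-3 mol
mass of KCl = 2.578 × 10^-3 × 74.55 = 0.1922 g
% KCl = 0.1922 / 1.100 × 100 = 17.47 %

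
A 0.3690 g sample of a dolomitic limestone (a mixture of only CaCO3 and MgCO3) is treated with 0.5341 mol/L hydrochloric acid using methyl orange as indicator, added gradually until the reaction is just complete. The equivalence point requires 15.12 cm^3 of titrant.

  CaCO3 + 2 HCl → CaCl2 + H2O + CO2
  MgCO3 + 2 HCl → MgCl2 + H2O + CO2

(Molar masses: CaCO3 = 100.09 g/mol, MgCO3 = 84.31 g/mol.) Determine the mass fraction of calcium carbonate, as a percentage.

49.12 %

n(HCl) = 0.01512 × 0.5341 = 8.076 × 10^-3 mol
Let x = n(CaCO3), y = n(MgCO3).
Titrant: 2x + 2y = 8.076 × 10^-3;  mass: 100.09x + 84.31y = 0.3690
Solving, x = 1.811 × 10^-3 mol, y = 2.227 × 10^-3 mol
mass of CaCO3 = 1.811 × 10^-3 × 100.09 = 0.1812 g
% CaCO3 = 0.1812 / 0.3690 × 100 = 49.12 %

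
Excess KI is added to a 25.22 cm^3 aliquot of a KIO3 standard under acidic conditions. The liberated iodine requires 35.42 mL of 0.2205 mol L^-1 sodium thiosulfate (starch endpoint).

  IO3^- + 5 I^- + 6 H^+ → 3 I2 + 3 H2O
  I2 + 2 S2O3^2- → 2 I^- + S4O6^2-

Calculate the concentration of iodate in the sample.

n(S2O3^2-) = 0.03542 × 0.2205 = 7.810 × 10^-3 mol
n(I2) = n(S2O3^2-)/2 = 3.905 × 10^-3 mol
From the 1:3 ratio, n(IO3^-) in the aliquot = 1/3 × 3.905 × 10^-3 = 1.302 × 10^-3 mol
[IO3^-] = 1.302 × 10^-3 / 0.02522 = 0.05161 mol/L

0.05161 mol/L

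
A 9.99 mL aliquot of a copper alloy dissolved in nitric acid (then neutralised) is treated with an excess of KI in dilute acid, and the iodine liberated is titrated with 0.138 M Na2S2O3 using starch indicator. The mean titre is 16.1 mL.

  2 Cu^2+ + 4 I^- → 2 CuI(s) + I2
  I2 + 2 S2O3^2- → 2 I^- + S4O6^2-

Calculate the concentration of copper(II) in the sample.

0.222 M

n(S2O3^2-) = 0.0161 × 0.138 = 2.22 × 10^-3 mol
n(I2) = n(S2O3^2-)/2 = 1.11 × 10^-3 mol
From the 2:1 ratio, n(Cu2+) in the aliquot = 2/1 × 1.11 × 10^-3 = 2.22 × 10^-3 mol
[Cu2+] = 2.22 × 10^-3 / 0.00999 = 0.222 mol/L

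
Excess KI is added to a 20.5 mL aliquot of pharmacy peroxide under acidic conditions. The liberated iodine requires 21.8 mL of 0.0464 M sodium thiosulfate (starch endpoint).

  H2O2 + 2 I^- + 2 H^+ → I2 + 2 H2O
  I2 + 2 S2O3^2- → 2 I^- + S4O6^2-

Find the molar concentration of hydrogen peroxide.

0.0247 M

n(S2O3^2-) = 0.0218 × 0.0464 = 1.01 × 10^-3 mol
n(I2) = n(S2O3^2-)/2 = 5.06 × 10^-4 mol
n(H2O2) in the aliquot = 5.06 × 10^-4 mol (1:1 ratio)
[H2O2] = 5.06 × 10^-4 / 0.0205 = 0.0247 mol/L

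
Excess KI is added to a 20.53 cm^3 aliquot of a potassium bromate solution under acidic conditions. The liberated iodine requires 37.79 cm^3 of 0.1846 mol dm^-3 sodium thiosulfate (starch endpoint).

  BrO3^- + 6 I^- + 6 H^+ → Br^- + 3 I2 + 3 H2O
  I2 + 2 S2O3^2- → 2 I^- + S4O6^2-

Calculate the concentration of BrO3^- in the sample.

n(S2O3^2-) = 0.03779 × 0.1846 = 6.976 × 10^-3 mol
n(I2) = n(S2O3^2-)/2 = 3.488 × 10^-3 mol
From the 1:3 ratio, n(BrO3^-) in the aliquot = 1/3 × 3.488 × 10^-3 = 1.163 × 10^-3 mol
[BrO3^-] = 1.163 × 10^-3 / 0.02053 = 0.05663 mol/L

0.05663 mol/L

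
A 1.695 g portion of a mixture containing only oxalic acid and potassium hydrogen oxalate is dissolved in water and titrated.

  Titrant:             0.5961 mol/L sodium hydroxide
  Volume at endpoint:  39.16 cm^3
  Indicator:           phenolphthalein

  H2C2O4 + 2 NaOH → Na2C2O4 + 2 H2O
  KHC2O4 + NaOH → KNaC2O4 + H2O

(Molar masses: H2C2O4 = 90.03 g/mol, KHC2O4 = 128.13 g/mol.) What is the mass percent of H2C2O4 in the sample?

41.41 %

n(NaOH) = 0.03916 × 0.5961 = 0.02334 mol
Let x = n(H2C2O4), y = n(KHC2O4).
Titrant: 2x + 1y = 0.02334;  mass: 90.03x + 128.13y = 1.695
Solving, x = 7.796 × 10^-3 mol, y = 7.751 × 10^-3 mol
mass of H2C2O4 = 7.796 × 10^-3 × 90.03 = 0.7019 g
% H2C2O4 = 0.7019 / 1.695 × 100 = 41.41 %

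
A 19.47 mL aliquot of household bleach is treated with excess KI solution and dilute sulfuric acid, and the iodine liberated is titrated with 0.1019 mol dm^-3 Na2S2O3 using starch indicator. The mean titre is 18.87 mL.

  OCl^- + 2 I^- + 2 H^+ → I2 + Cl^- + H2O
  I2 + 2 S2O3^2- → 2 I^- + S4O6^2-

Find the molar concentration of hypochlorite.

0.04938 mol/L

n(S2O3^2-) = 0.01887 × 0.1019 = 1.923 × 10^-3 mol
n(I2) = n(S2O3^2-)/2 = 9.614 × 10^-4 mol
n(OCl^-) in the aliquot = 9.614 × 10^-4 mol (1:1 ratio)
[OCl^-] = 9.614 × 10^-4 / 0.01947 = 0.04938 mol/L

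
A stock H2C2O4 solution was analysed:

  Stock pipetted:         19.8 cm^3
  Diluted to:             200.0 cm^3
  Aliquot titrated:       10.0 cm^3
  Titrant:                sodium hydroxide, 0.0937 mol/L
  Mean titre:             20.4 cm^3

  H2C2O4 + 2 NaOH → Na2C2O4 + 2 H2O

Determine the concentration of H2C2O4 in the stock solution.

n(NaOH) = 0.0204 × 0.0937 = 1.91 × 10^-3 mol
From the 1:2 ratio, n(H2C2O4) in the aliquot = 1/2 × 1.91 × 10^-3 = 9.56 × 10^-4 mol
[H2C2O4]_dilute = 9.56 × 10^-4 / 0.0100 = 0.0956 mol/L
Dilution factor = 200.0 / 19.8 = 10.10
[H2C2O4]_stock = 0.0956 × 10.10 = 0.965 mol/L

0.965 mol/L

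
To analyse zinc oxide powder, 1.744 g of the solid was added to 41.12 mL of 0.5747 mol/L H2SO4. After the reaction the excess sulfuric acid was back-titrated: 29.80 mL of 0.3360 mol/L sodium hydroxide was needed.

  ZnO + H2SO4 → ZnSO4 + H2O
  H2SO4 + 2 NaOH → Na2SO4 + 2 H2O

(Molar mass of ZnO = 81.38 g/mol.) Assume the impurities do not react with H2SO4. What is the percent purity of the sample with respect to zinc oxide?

n(H2SO4) added = 0.04112 × 0.5747 = 0.02363 mol
n(NaOH) used in back-titration = 0.02980 × 0.3360 = 0.01001 mol
From the 1:2 ratio, n(H2SO4) left over = 1/2 × 0.01001 = 5.006 × 10^-3 mol
n(H2SO4) consumed by analyte = 0.02363 − 5.006 × 10^-3 = 0.01863 mol
n(ZnO) = 0.01863 mol (1:1 ratio)
mass of ZnO = 0.01863 × 81.38 = 1.516 g
% ZnO = 1.516 / 1.744 × 100 = 86.91 %

86.91 %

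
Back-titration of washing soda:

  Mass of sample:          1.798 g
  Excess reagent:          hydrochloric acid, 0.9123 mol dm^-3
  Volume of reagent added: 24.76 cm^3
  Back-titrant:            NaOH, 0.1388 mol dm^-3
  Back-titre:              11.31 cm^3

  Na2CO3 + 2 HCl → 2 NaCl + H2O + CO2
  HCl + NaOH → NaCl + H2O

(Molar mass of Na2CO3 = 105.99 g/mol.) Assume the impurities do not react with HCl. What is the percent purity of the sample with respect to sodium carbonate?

n(HCl) added = 0.02476 × 0.9123 = 0.02259 mol
n(NaOH) used in back-titration = 0.01131 × 0.1388 = 1.570 × 10^-3 mol
n(HCl) left over = 1.570 × 10^-3 mol (1:1 ratio)
n(HCl) consumed by analyte = 0.02259 − 1.570 × 10^-3 = 0.02102 mol
From the 1:2 ratio, n(Na2CO3) = 1/2 × 0.02102 = 0.01051 mol
mass of Na2CO3 = 0.01051 × 105.99 = 1.114 g
% Na2CO3 = 1.114 / 1.798 × 100 = 61.95 %

61.95 %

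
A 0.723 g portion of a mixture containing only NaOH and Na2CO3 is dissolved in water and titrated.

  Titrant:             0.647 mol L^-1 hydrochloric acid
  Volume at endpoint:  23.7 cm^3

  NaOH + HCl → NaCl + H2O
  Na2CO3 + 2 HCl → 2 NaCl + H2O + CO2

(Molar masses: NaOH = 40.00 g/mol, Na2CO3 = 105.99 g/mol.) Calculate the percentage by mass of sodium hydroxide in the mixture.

n(HCl) = 0.0237 × 0.647 = 0.0153 mol
Let x = n(NaOH), y = n(Na2CO3).
Titrant: 1x + 2y = 0.0153;  mass: 40.00x + 105.99y = 0.723
Solving, x = 6.90 × 10^-3 mol, y = 4.22 × 10^-3 mol
mass of NaOH = 6.90 × 10^-3 × 40.00 = 0.276 g
% NaOH = 0.276 / 0.723 × 100 = 38.2 %

38.2 %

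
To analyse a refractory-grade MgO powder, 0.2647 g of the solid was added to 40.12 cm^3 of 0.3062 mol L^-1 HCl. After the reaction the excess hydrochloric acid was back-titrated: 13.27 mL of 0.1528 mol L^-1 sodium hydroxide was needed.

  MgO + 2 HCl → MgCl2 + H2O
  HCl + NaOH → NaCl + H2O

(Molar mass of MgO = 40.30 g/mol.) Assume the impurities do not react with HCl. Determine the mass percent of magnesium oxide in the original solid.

78.08 %

n(HCl) added = 0.04012 × 0.3062 = 0.01228 mol
n(NaOH) used in back-titration = 0.01327 × 0.1528 = 2.028 × 10^-3 mol
n(HCl) left over = 2.028 × 10^-3 mol (1:1 ratio)
n(HCl) consumed by analyte = 0.01228 − 2.028 × 10^-3 = 0.01026 mol
From the 1:2 ratio, n(MgO) = 1/2 × 0.01026 = 5.129 × 10^-3 mol
mass of MgO = 5.129 × 10^-3 × 40.30 = 0.2067 g
% MgO = 0.2067 / 0.2647 × 100 = 78.08 %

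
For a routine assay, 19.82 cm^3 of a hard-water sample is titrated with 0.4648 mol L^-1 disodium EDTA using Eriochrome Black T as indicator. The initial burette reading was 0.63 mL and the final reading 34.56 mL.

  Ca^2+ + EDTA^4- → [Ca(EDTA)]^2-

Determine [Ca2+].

0.7957 mol/L

n(EDTA) = 0.03393 L × 0.4648 mol/L = 0.01577 mol
n(Ca2+) = 0.01577 mol (1:1 mole ratio)
[Ca2+] = 0.01577 mol / 0.01982 L = 0.7957 mol/L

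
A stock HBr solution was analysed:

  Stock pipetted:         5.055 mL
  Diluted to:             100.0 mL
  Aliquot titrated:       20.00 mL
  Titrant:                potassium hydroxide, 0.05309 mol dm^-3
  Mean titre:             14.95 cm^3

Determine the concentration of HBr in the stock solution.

0.7851 mol/L

HBr + KOH → KBr + H2O
n(KOH) = 0.01495 × 0.05309 = 7.937 × 10^-4 mol
n(HBr) in the aliquot = 7.937 × 10^-4 mol (1:1 ratio)
[HBr]_dilute = 7.937 × 10^-4 / 0.02000 = 0.03968 mol/L
Dilution factor = 100.0 / 5.055 = 19.78
[HBr]_stock = 0.03968 × 19.78 = 0.7851 mol/L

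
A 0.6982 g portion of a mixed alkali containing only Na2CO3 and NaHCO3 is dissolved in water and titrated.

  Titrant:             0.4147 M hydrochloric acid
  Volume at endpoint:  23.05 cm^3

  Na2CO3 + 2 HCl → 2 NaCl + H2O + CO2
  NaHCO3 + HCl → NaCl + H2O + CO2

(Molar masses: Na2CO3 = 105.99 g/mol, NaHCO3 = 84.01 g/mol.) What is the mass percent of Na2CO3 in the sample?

25.66 %

n(HCl) = 0.02305 × 0.4147 = 9.559 × 10^-3 mol
Let x = n(Na2CO3), y = n(NaHCO3).
Titrant: 2x + 1y = 9.559 × 10^-3;  mass: 105.99x + 84.01y = 0.6982
Solving, x = 1.690 × 10^-3 mol, y = 6.179 × 10^-3 mol
mass of Na2CO3 = 1.690 × 10^-3 × 105.99 = 0.1791 g
% Na2CO3 = 0.1791 / 0.6982 × 100 = 25.66 %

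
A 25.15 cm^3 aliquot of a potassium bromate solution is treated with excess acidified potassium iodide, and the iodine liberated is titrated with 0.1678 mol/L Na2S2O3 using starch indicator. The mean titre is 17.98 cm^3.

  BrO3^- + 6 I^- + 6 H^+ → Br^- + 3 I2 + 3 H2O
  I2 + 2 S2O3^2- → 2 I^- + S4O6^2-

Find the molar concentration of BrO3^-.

0.01999 mol/L

n(S2O3^2-) = 0.01798 × 0.1678 = 3.017 × 10^-3 mol
n(I2) = n(S2O3^2-)/2 = 1.509 × 10^-3 mol
From the 1:3 ratio, n(BrO3^-) in the aliquot = 1/3 × 1.509 × 10^-3 = 5.028 × 10^-4 mol
[BrO3^-] = 5.028 × 10^-4 / 0.02515 = 0.01999 mol/L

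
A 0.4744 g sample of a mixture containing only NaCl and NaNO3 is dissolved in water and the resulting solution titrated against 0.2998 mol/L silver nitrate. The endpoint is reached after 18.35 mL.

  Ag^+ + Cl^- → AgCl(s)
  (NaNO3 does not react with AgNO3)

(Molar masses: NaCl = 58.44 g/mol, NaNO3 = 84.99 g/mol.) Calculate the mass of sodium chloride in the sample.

0.3215 g

n(AgNO3) = 0.01835 × 0.2998 = 5.501 × 10^-3 mol
Let x = n(NaCl), y = n(NaNO3).
Titrant: 1x = 5.501 × 10^-3;  mass: 58.44x + 84.99y = 0.4744
Solving, x = 5.501 × 10^-3 mol, y = 1.799 × 10^-3 mol
mass of NaCl = 5.501 × 10^-3 × 58.44 = 0.3215 g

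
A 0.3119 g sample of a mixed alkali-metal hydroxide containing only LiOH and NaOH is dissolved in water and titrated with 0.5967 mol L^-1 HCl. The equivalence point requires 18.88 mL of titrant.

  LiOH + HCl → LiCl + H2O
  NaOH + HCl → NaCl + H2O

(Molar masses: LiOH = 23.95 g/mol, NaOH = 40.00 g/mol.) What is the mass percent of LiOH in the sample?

66.37 %

n(HCl) = 0.01888 × 0.5967 = 0.01127 mol
Let x = n(LiOH), y = n(NaOH).
Titrant: 1x + 1y = 0.01127;  mass: 23.95x + 40.00y = 0.3119
Solving, x = 8.643 × 10^-3 mol, y = 2.622 × 10^-3 mol
mass of LiOH = 8.643 × 10^-3 × 23.95 = 0.2070 g
% LiOH = 0.2070 / 0.3119 × 100 = 66.37 %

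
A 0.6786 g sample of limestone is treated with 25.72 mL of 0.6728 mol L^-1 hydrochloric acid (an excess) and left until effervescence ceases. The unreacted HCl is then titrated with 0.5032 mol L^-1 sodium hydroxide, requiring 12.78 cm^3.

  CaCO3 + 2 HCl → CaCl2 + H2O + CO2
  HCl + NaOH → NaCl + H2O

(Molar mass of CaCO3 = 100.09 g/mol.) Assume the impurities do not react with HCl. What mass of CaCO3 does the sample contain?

n(HCl) added = 0.02572 × 0.6728 = 0.01730 mol
n(NaOH) used in back-titration = 0.01278 × 0.5032 = 6.431 × 10^-3 mol
n(HCl) left over = 6.431 × 10^-3 mol (1:1 ratio)
n(HCl) consumed by analyte = 0.01730 − 6.431 × 10^-3 = 0.01087 mol
From the 1:2 ratio, n(CaCO3) = 1/2 × 0.01087 = 5.437 × 10^-3 mol
mass of CaCO3 = 5.437 × 10^-3 × 100.09 = 0.5442 g

0.5442 g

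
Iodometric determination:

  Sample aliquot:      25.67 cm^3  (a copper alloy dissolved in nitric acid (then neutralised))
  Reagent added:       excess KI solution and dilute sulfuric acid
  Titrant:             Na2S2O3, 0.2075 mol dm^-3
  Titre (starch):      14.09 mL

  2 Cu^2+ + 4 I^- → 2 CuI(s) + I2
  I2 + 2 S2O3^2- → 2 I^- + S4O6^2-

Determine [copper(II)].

0.1139 mol/L

n(S2O3^2-) = 0.01409 × 0.2075 = 2.924 × 10^-3 mol
n(I2) = n(S2O3^2-)/2 = 1.462 × 10^-3 mol
From the 2:1 ratio, n(Cu2+) in the aliquot = 2/1 × 1.462 × 10^-3 = 2.924 × 10^-3 mol
[Cu2+] = 2.924 × 10^-3 / 0.02567 = 0.1139 mol/L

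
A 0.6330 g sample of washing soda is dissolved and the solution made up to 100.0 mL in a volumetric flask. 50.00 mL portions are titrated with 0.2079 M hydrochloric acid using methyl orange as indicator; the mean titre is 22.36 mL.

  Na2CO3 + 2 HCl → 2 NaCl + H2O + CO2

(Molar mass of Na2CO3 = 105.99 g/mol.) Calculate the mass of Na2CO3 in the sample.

0.4927 g

n(HCl) per titration = 0.02236 × 0.2079 = 4.649 × 10^-3 mol
From the 1:2 ratio, n(Na2CO3) in each aliquot = 1/2 × 4.649 × 10^-3 = 2.324 × 10^-3 mol
n(Na2CO3) in the whole flask = 2.324 × 10^-3 × 100.0/50.00 = 4.649 × 10^-3 mol
mass of Na2CO3 = 4.649 × 10^-3 × 105.99 = 0.4927 g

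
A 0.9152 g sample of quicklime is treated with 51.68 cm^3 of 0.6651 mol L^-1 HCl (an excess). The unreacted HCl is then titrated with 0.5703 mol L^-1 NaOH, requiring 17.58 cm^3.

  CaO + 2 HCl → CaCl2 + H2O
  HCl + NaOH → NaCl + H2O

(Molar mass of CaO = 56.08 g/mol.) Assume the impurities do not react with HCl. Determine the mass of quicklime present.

n(HCl) added = 0.05168 × 0.6651 = 0.03437 mol
n(NaOH) used in back-titration = 0.01758 × 0.5703 = 0.01003 mol
n(HCl) left over = 0.01003 mol (1:1 ratio)
n(HCl) consumed by analyte = 0.03437 − 0.01003 = 0.02435 mol
From the 1:2 ratio, n(CaO) = 1/2 × 0.02435 = 0.01217 mol
mass of CaO = 0.01217 × 56.08 = 0.6827 g

0.6827 g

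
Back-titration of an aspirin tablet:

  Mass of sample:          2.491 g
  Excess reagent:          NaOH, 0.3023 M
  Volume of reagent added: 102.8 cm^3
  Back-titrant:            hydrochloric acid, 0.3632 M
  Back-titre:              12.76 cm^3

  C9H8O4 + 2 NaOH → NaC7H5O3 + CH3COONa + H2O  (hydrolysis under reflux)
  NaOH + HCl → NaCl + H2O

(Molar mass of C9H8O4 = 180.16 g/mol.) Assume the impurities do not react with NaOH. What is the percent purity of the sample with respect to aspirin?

95.62 %

n(NaOH) added = 0.1028 × 0.3023 = 0.03108 mol
n(HCl) used in back-titration = 0.01276 × 0.3632 = 4.634 × 10^-3 mol
n(NaOH) left over = 4.634 × 10^-3 mol (1:1 ratio)
n(NaOH) consumed by analyte = 0.03108 − 4.634 × 10^-3 = 0.02644 mol
From the 1:2 ratio, n(C9H8O4) = 1/2 × 0.02644 = 0.01322 mol
mass of C9H8O4 = 0.01322 × 180.16 = 2.382 g
% C9H8O4 = 2.382 / 2.491 × 100 = 95.62 %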